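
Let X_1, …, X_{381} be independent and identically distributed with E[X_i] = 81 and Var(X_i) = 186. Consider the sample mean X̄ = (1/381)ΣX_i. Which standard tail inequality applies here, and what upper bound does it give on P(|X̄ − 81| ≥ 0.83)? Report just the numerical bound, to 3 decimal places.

With mean and variance of each term known, Chebyshev's inequality bounds the deviation of the sum (or sample mean).
Var(X̄) = Var(X_i)/n = 186/381 = 0.48819.
Chebyshev: P(|X̄ − 81| ≥ 0.83) ≤ Var(X̄)/(0.83)² = 186/(381·0.83²) = 0.7086.

0.709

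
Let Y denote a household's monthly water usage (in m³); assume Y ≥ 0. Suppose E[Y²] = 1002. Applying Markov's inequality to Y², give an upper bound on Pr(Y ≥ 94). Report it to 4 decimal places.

Since Y ≥ 0, the event {Y ≥ 94} is the same as {Y² ≥ 8836}.
Markov's inequality applied to Y² gives Pr(Y² ≥ 8836) ≤ E[Y²]/8836 = 1002/8836 = 0.1134.

0.1134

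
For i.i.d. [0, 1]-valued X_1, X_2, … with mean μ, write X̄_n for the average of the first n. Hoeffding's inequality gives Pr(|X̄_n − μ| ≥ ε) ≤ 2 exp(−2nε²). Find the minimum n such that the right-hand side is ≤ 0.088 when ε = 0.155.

Require 2·exp(−2nε²) ≤ 0.088, i.e. 2nε² ≥ ln(2/0.088) = 3.123566.
So n ≥ 3.123566 / (2·0.155²) = 65.007.
The smallest integer n is 66.

66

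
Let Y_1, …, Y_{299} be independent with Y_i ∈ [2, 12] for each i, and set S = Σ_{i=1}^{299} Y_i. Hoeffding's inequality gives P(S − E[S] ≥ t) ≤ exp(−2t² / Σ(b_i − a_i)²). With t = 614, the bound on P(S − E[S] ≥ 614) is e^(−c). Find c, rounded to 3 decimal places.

Σ(b_i − a_i)² = 299·(10)² = 29900.
c = 2t²/29900 = 2·614²/29900 = 25.2171.

25.217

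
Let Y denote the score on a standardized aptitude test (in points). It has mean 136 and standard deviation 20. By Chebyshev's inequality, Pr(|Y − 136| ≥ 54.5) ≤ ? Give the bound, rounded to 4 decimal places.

Chebyshev: Pr(|Y − μ| ≥ t) ≤ Var(Y)/t².
Var(Y) = σ² = 20² = 400.
Bound = 400 / 2970.25 = 0.1347.

0.1347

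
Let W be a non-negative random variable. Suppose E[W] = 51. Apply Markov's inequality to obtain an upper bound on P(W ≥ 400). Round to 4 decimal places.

0.1275

Markov's inequality: for a non-negative random variable, P(W ≥ a) ≤ E[W]/a.
Here E[W] = 51 and a = 400, so the bound is 51/400 = 0.1275.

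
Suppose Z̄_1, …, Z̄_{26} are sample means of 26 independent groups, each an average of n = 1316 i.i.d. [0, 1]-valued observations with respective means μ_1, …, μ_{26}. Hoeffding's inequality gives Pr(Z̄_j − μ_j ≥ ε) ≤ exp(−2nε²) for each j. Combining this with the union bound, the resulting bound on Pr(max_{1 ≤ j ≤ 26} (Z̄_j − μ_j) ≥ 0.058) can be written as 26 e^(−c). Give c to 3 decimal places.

Union bound over the 26 events: Pr(max_{1 ≤ j ≤ 26} (Z̄_j − μ_j) ≥ 0.058) ≤ 26·exp(−2nε²) = 26 exp(−2·1316·0.058²).
So c = 2·1316·0.058² = 8.8540.

8.854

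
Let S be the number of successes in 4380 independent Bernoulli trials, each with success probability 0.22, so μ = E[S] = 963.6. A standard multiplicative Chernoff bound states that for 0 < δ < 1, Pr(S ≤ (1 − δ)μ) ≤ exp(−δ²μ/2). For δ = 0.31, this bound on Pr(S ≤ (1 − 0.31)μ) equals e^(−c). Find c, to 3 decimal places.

46.301

c = δ²μ/2 = 0.31²·963.6/2 = 46.3010.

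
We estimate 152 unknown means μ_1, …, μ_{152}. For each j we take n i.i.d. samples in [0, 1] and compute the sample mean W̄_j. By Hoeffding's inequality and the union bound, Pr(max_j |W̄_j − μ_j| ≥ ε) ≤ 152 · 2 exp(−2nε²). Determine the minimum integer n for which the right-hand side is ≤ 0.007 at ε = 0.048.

Need 2·152·exp(−2nε²) ≤ 0.007, i.e. exp(−2nε²) ≤ 0.007/304.
So 2nε² ≥ ln(304/0.007) = 10.678873.
Hence n ≥ 10.678873/(2·0.048²) = 2317.464.
The smallest integer n is 2318.

2318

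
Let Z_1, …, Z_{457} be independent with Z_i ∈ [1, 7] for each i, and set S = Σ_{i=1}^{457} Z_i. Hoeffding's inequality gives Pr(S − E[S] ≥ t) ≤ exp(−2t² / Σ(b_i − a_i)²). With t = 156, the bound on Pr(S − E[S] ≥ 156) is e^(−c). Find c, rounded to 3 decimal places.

Σ(b_i − a_i)² = 457·(6)² = 16452.
c = 2t²/16452 = 2·156²/16452 = 2.9584.

2.958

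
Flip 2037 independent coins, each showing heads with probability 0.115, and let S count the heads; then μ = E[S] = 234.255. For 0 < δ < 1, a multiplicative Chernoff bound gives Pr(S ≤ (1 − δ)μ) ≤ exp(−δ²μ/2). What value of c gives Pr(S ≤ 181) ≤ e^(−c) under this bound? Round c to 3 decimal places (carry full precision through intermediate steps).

Write 181 = (1 − δ)μ, so δ = 1 − 181/234.255 = 0.2273377…
Then the exponent is δ²μ/2 = (μ − 181)²/(2μ) = 6.053435.

6.053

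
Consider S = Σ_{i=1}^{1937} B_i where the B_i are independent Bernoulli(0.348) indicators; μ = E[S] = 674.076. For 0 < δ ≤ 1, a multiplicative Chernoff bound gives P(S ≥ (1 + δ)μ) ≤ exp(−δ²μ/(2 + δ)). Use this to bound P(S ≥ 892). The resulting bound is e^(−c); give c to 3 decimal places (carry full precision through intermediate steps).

Write 892 = (1 + δ)μ, so δ = 892/674.076 − 1 = 0.3232929…
Then the exponent is δ²μ/(2 + δ) = (892 − μ)² / (μ·(2 + δ)) = 30.324754.

30.325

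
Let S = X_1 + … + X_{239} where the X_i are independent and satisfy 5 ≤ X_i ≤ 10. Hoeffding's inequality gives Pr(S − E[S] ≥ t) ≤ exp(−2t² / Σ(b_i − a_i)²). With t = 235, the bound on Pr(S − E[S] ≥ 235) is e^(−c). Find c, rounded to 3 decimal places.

18.485

Σ(b_i − a_i)² = 239·(5)² = 5975.
c = 2t²/5975 = 2·235²/5975 = 18.4854.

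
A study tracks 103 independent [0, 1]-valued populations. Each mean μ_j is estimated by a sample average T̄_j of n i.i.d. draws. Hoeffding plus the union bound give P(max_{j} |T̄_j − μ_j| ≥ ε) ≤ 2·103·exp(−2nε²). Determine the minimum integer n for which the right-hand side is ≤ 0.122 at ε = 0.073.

Need 2·103·exp(−2nε²) ≤ 0.122, i.e. exp(−2nε²) ≤ 0.122/206.
So 2nε² ≥ ln(206/0.122) = 7.431610.
Hence n ≥ 7.431610/(2·0.073²) = 697.280.
The smallest integer n is 698.

698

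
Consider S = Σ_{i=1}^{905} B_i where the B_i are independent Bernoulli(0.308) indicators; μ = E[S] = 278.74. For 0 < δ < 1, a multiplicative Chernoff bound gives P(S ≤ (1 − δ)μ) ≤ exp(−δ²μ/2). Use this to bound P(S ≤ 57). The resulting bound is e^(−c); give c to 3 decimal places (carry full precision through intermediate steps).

Write 57 = (1 − δ)μ, so δ = 1 − 57/278.74 = 0.7955084…
Then the exponent is δ²μ/2 = (μ − 57)²/(2μ) = 88.198012.

88.198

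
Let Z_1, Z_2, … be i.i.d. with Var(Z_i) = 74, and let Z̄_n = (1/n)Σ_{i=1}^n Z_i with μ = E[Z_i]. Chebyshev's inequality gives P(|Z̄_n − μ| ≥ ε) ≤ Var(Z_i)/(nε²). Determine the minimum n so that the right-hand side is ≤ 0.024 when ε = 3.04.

334

Require 74/(n·3.04²) ≤ 0.024, i.e. n ≥ 74/(0.024·3.04²) = 333.636.
The smallest integer n is 334.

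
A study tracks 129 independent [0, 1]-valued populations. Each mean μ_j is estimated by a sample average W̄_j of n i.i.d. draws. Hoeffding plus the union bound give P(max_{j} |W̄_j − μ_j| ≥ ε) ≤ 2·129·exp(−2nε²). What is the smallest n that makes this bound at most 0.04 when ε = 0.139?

228

Need 2·129·exp(−2nε²) ≤ 0.04, i.e. exp(−2nε²) ≤ 0.04/258.
So 2nε² ≥ ln(258/0.04) = 8.771835.
Hence n ≥ 8.771835/(2·0.139²) = 227.003.
The smallest integer n is 228.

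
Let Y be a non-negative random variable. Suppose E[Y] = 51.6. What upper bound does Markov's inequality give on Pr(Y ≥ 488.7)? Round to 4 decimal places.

0.1056

Markov's inequality: for a non-negative random variable, Pr(Y ≥ a) ≤ E[Y]/a.
Here E[Y] = 51.6 and a = 488.7, so the bound is 51.6/488.7 = 0.1056.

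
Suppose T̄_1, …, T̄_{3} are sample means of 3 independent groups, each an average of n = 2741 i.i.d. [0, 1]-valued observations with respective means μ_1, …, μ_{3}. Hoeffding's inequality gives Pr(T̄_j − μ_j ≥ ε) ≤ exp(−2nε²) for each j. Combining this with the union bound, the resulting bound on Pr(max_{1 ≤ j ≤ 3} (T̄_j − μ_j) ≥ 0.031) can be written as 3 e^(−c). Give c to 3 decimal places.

5.268

Union bound over the 3 events: Pr(max_{1 ≤ j ≤ 3} (T̄_j − μ_j) ≥ 0.031) ≤ 3·exp(−2nε²) = 3 exp(−2·2741·0.031²).
So c = 2·2741·0.031² = 5.2682.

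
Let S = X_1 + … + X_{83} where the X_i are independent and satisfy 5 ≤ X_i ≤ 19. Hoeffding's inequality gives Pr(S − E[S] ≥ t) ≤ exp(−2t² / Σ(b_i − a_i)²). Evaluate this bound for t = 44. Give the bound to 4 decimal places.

0.7882

Σ(b_i − a_i)² = 83·(14)² = 16268.
Exponent = 2·44²/16268 = 0.2380.
Bound = exp(−0.2380) = 0.78819.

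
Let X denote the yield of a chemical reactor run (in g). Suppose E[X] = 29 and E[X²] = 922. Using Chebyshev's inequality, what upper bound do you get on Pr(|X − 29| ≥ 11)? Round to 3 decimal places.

0.669

Var(X) = E[X²] − (E[X])² = 922 − 841 = 81.
Chebyshev's inequality: Pr(|X − μ| ≥ t) ≤ Var(X)/t² = 81/121 = 0.6694.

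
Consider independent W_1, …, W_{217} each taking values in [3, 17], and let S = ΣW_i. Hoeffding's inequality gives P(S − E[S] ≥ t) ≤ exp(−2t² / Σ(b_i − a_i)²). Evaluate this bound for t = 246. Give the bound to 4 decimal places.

0.0581

Σ(b_i − a_i)² = 217·(14)² = 42532.
Exponent = 2·246²/42532 = 2.8457.
Bound = exp(−2.8457) = 0.05810.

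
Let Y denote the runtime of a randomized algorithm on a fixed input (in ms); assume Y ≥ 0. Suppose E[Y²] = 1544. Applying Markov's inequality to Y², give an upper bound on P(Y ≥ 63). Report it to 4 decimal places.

Since Y ≥ 0, the event {Y ≥ 63} is the same as {Y² ≥ 3969}.
Markov's inequality applied to Y² gives P(Y² ≥ 3969) ≤ E[Y²]/3969 = 1544/3969 = 0.3890.

0.3890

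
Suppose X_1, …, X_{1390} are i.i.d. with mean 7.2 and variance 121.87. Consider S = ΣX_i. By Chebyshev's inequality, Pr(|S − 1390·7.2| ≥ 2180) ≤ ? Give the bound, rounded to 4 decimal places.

Var(S) = n·Var(X_i) = 1390·121.87 = 169399.3.
Chebyshev: Pr(|S − 1390·7.2| ≥ 2180) ≤ Var(S)/2180² = 169399.3/4752400 = 0.0356.

0.0356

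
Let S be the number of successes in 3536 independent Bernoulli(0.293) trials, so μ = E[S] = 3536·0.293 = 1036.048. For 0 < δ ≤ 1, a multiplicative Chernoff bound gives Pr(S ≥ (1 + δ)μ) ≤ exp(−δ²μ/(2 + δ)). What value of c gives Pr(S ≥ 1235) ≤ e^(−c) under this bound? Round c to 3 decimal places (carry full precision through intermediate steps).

17.429

Write 1235 = (1 + δ)μ, so δ = 1235/1036.048 − 1 = 0.1920297…
Then the exponent is δ²μ/(2 + δ) = (1235 − μ)² / (μ·(2 + δ)) = 17.428913.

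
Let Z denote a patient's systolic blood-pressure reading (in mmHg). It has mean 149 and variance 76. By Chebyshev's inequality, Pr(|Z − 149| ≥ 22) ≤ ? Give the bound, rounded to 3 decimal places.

0.157

Chebyshev: Pr(|Z − μ| ≥ t) ≤ Var(Z)/t².
Bound = 76 / 484 = 0.1570.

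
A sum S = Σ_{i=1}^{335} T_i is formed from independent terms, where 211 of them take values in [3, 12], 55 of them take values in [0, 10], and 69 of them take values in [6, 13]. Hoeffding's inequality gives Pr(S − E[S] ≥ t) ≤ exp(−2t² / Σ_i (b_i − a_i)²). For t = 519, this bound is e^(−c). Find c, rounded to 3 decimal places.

Σ(b_i − a_i)² = 211·9² + 55·10² + 69·7² = 25972.
c = 2t² / 25972 = 2·519² / 25972 = 20.7424.

20.742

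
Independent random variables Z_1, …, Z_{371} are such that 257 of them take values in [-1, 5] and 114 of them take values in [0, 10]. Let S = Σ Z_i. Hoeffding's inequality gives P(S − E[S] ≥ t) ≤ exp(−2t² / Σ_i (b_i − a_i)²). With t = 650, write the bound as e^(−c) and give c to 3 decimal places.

Σ(b_i − a_i)² = 257·6² + 114·10² = 20652.
c = 2t² / 20652 = 2·650² / 20652 = 40.9161.

40.916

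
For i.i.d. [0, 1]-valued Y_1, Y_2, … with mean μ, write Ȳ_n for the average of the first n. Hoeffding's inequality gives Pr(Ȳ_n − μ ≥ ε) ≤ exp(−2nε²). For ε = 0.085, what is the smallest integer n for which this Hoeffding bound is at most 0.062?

Require exp(−2nε²) ≤ 0.062, i.e. 2nε² ≥ ln(1/0.062) = 2.780621.
So n ≥ 2.780621 / (2·0.085²) = 192.431.
The smallest integer n is 193.

193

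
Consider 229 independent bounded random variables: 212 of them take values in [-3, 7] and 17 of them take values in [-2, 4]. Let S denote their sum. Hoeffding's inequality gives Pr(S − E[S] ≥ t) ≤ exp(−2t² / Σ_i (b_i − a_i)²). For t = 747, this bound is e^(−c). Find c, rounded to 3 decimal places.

Σ(b_i − a_i)² = 212·10² + 17·6² = 21812.
c = 2t² / 21812 = 2·747² / 21812 = 51.1653.

51.165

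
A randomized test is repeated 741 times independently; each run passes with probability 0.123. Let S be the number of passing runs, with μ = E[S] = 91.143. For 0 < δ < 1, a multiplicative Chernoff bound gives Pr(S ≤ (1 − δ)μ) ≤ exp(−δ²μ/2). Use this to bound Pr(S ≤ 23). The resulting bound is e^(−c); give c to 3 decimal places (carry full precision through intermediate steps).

Write 23 = (1 − δ)μ, so δ = 1 − 23/91.143 = 0.7476493…
Then the exponent is δ²μ/2 = (μ − 23)²/(2μ) = 25.473533.

25.474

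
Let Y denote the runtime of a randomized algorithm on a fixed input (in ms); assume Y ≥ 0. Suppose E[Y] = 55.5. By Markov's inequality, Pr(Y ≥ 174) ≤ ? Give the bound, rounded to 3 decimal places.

0.319

Markov's inequality: for a non-negative random variable, Pr(Y ≥ a) ≤ E[Y]/a.
Here E[Y] = 55.5 and a = 174, so the bound is 55.5/174 = 0.3190.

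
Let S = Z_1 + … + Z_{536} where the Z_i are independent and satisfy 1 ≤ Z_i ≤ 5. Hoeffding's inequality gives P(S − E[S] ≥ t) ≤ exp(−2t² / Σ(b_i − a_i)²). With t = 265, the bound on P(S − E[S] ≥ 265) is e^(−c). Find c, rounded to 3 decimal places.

16.377

Σ(b_i − a_i)² = 536·(4)² = 8576.
c = 2t²/8576 = 2·265²/8576 = 16.3771.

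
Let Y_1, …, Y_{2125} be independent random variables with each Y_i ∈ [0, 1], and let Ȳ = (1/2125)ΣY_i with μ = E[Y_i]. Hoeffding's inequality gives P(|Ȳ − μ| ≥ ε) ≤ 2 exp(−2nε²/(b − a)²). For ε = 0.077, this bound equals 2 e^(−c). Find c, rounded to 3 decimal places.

25.198

c = 2nε²/(b − a)² = 2·2125·0.077² / 1² = 25.1983.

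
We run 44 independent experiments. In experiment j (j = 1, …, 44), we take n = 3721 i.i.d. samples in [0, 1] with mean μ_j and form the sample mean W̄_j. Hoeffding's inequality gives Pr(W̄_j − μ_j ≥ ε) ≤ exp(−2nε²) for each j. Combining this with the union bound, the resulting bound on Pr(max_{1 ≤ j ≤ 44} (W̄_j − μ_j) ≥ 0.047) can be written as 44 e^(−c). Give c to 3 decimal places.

16.439

Union bound over the 44 events: Pr(max_{1 ≤ j ≤ 44} (W̄_j − μ_j) ≥ 0.047) ≤ 44·exp(−2nε²) = 44 exp(−2·3721·0.047²).
So c = 2·3721·0.047² = 16.4394.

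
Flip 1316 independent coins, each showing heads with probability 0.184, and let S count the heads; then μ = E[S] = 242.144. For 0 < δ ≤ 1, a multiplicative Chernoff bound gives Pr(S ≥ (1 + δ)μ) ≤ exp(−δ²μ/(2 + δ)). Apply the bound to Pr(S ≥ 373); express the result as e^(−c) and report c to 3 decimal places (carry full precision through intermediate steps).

27.836

Write 373 = (1 + δ)μ, so δ = 373/242.144 − 1 = 0.5404057…
Then the exponent is δ²μ/(2 + δ) = (373 − μ)² / (μ·(2 + δ)) = 27.836235.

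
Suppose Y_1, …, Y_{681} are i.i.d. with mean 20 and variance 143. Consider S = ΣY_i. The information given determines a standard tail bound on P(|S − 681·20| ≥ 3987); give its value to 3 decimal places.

0.006

With mean and variance of each term known, Chebyshev's inequality bounds the deviation of the sum (or sample mean).
Var(S) = n·Var(Y_i) = 681·143 = 97383.
Chebyshev: P(|S − 681·20| ≥ 3987) ≤ Var(S)/3987² = 97383/15896169 = 0.0061.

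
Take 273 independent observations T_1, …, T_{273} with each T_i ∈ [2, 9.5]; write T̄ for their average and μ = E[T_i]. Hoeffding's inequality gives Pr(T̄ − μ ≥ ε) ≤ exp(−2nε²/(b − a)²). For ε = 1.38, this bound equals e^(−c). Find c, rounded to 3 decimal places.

c = 2nε²/(b − a)² = 2·273·1.38² / 7.5² = 18.4854.

18.485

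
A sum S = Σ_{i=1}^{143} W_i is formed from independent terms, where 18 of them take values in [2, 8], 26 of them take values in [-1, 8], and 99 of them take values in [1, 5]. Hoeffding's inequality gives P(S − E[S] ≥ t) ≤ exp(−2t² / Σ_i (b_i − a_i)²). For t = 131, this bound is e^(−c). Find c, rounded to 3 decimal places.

Σ(b_i − a_i)² = 18·6² + 26·9² + 99·4² = 4338.
c = 2t² / 4338 = 2·131² / 4338 = 7.9119.

7.912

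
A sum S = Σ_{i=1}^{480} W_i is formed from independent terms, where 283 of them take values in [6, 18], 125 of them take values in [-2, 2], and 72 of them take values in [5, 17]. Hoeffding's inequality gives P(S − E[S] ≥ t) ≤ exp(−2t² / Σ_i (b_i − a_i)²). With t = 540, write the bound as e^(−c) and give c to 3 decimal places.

10.979

Σ(b_i − a_i)² = 283·12² + 125·4² + 72·12² = 53120.
c = 2t² / 53120 = 2·540² / 53120 = 10.9789.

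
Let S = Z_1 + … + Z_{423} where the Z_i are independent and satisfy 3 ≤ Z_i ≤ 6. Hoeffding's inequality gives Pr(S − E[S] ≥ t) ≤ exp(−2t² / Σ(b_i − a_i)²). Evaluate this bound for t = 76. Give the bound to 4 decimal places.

Σ(b_i − a_i)² = 423·(3)² = 3807.
Exponent = 2·76²/3807 = 3.0344.
Bound = exp(−3.0344) = 0.04810.

0.0481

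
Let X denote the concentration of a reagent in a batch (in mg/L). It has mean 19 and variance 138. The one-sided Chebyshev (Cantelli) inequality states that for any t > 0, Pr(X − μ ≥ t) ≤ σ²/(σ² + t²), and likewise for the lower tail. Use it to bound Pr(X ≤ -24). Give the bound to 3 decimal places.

Here σ² = 138 and t = 43, so σ² + t² = 1987.
Cantelli's bound: 138/1987 = 0.0695.

0.069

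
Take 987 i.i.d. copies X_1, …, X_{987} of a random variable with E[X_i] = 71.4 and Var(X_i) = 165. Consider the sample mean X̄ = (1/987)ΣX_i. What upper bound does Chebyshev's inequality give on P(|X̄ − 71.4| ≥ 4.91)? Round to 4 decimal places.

Var(X̄) = Var(X_i)/n = 165/987 = 0.16717.
Chebyshev: P(|X̄ − 71.4| ≥ 4.91) ≤ Var(X̄)/(4.91)² = 165/(987·4.91²) = 0.0069.

0.0069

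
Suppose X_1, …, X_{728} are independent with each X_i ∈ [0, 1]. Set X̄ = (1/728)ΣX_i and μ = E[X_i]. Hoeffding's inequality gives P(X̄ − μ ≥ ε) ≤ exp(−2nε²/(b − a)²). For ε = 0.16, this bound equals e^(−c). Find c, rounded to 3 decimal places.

c = 2nε²/(b − a)² = 2·728·0.16² / 1² = 37.2736.

37.274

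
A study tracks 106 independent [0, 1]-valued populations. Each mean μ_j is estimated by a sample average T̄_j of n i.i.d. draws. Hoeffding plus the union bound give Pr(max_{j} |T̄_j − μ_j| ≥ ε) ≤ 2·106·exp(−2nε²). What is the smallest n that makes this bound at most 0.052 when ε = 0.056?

Need 2·106·exp(−2nε²) ≤ 0.052, i.e. exp(−2nε²) ≤ 0.052/212.
So 2nε² ≥ ln(212/0.052) = 8.313098.
Hence n ≥ 8.313098/(2·0.056²) = 1325.430.
The smallest integer n is 1326.

1326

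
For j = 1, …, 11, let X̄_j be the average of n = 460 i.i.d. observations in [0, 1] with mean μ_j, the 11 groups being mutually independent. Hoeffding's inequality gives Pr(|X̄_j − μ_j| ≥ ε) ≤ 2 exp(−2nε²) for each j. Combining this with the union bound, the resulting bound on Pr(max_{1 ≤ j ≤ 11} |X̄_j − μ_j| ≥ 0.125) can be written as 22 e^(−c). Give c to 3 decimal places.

14.375

Union bound over the 11 events: Pr(max_{1 ≤ j ≤ 11} |X̄_j − μ_j| ≥ 0.125) ≤ 11·2·exp(−2nε²) = 22 exp(−2·460·0.125²).
So c = 2·460·0.125² = 14.3750.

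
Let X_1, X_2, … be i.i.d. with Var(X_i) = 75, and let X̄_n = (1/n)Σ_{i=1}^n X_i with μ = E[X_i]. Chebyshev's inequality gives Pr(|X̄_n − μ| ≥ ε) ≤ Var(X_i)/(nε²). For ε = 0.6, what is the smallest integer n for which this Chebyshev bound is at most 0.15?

1389

Require 75/(n·0.6²) ≤ 0.15, i.e. n ≥ 75/(0.15·0.6²) = 1388.889.
The smallest integer n is 1389.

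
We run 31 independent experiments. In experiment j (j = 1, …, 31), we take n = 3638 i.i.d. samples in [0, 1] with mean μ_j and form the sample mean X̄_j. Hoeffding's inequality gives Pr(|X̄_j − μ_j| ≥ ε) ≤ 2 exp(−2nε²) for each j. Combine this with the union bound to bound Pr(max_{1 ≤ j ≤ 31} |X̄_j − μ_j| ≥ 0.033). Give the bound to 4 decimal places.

Per-experiment Hoeffding bound: 2·exp(−2·3638·0.033²) = 2·exp(−7.92356) = 0.00072422.
Union bound over 31 events: 31·0.00072422 = 0.02245.

0.0225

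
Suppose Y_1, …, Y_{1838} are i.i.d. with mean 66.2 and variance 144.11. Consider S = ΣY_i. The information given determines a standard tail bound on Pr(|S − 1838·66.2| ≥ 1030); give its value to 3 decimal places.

0.250

With mean and variance of each term known, Chebyshev's inequality bounds the deviation of the sum (or sample mean).
Var(S) = n·Var(Y_i) = 1838·144.11 = 264874.18.
Chebyshev: Pr(|S − 1838·66.2| ≥ 1030) ≤ Var(S)/1030² = 264874.18/1060900 = 0.2497.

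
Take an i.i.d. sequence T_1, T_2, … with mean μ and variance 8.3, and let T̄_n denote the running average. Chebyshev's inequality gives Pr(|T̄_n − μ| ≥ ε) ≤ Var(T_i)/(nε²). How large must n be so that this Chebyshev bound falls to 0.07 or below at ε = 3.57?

10

Require 8.3/(n·3.57²) ≤ 0.07, i.e. n ≥ 8.3/(0.07·3.57²) = 9.303.
The smallest integer n is 10.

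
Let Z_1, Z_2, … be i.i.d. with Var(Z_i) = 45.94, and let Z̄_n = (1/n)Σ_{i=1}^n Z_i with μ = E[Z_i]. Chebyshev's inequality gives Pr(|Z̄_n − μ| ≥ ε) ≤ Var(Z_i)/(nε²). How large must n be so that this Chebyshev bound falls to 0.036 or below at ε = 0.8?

Require 45.94/(n·0.8²) ≤ 0.036, i.e. n ≥ 45.94/(0.036·0.8²) = 1993.924.
The smallest integer n is 1994.

1994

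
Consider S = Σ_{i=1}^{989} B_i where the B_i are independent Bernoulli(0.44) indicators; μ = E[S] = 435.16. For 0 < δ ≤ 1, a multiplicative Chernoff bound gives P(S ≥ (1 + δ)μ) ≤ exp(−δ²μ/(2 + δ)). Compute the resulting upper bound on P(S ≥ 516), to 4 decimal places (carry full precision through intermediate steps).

Write 516 = (1 + δ)μ, so δ = 516/435.16 − 1 = 0.1857708…
Then the exponent is δ²μ/(2 + δ) = (516 − μ)² / (μ·(2 + δ)) = 6.870669.
Bound = exp(−6.870669) = 0.00104.

0.0010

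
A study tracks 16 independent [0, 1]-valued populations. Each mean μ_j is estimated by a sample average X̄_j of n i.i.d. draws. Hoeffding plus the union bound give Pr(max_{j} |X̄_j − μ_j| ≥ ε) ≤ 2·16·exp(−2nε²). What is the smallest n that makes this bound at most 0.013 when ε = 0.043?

2112

Need 2·16·exp(−2nε²) ≤ 0.013, i.e. exp(−2nε²) ≤ 0.013/32.
So 2nε² ≥ ln(32/0.013) = 7.808542.
Hence n ≥ 7.808542/(2·0.043²) = 2111.558.
The smallest integer n is 2112.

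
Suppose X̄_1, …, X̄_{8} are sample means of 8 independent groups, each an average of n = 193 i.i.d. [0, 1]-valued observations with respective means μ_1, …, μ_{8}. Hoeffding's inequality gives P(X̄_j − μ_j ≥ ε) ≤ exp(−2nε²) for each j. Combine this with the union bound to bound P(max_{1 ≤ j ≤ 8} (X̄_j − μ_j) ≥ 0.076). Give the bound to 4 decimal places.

Per-experiment Hoeffding bound: exp(−2·193·0.076²) = exp(−2.22954) = 0.10758.
Union bound over 8 events: 8·0.10758 = 0.86063.

0.8606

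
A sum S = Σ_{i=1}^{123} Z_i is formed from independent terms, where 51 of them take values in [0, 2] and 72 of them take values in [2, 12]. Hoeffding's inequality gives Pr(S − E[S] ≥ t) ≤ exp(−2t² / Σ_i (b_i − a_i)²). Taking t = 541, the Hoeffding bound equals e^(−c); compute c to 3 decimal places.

79.060

Σ(b_i − a_i)² = 51·2² + 72·10² = 7404.
c = 2t² / 7404 = 2·541² / 7404 = 79.0602.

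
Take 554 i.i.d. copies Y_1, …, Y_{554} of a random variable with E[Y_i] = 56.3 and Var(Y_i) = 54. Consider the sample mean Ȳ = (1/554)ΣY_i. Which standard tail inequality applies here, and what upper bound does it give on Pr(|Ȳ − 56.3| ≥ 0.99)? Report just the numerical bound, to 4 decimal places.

0.0995

With mean and variance of each term known, Chebyshev's inequality bounds the deviation of the sum (or sample mean).
Var(Ȳ) = Var(Y_i)/n = 54/554 = 0.097473.
Chebyshev: Pr(|Ȳ − 56.3| ≥ 0.99) ≤ Var(Ȳ)/(0.99)² = 54/(554·0.99²) = 0.0995.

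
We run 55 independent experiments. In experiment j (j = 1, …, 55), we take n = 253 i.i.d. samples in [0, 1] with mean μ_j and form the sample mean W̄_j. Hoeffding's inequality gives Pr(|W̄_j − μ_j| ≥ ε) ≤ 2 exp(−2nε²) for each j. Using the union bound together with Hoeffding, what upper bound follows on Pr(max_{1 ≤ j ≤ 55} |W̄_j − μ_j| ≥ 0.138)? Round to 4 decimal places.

0.0072

Per-experiment Hoeffding bound: 2·exp(−2·253·0.138²) = 2·exp(−9.63626) = 0.00013063.
Union bound over 55 events: 55·0.00013063 = 0.00718.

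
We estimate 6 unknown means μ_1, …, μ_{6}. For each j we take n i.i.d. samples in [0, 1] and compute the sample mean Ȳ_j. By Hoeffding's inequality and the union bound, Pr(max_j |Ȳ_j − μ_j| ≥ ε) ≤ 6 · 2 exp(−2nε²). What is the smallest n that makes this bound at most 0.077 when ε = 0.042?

Need 2·6·exp(−2nε²) ≤ 0.077, i.e. exp(−2nε²) ≤ 0.077/12.
So 2nε² ≥ ln(12/0.077) = 5.048857.
Hence n ≥ 5.048857/(2·0.042²) = 1431.082.
The smallest integer n is 1432.

1432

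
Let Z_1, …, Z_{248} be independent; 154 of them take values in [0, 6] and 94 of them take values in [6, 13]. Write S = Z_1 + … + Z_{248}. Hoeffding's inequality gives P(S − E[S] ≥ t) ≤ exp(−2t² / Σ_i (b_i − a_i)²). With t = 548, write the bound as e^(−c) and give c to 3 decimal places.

Σ(b_i − a_i)² = 154·6² + 94·7² = 10150.
c = 2t² / 10150 = 2·548² / 10150 = 59.1732.

59.173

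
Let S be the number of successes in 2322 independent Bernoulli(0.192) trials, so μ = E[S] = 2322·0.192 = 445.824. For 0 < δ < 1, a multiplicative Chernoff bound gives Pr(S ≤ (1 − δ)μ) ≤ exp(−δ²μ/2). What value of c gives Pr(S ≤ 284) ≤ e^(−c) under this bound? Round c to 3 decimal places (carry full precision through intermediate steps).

29.369

Write 284 = (1 − δ)μ, so δ = 1 − 284/445.824 = 0.3629773…
Then the exponent is δ²μ/2 = (μ − 284)²/(2μ) = 29.369221.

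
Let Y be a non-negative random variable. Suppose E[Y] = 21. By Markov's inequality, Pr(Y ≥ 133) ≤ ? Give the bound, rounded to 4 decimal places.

0.1579

Markov's inequality: for a non-negative random variable, Pr(Y ≥ a) ≤ E[Y]/a.
Here E[Y] = 21 and a = 133, so the bound is 21/133 = 0.1579.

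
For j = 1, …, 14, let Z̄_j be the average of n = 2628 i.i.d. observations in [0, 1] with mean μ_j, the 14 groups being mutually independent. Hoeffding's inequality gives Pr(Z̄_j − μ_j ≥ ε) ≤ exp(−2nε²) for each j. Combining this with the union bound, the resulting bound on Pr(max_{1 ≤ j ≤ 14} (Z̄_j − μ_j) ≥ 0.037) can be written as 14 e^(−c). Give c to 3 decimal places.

Union bound over the 14 events: Pr(max_{1 ≤ j ≤ 14} (Z̄_j − μ_j) ≥ 0.037) ≤ 14·exp(−2nε²) = 14 exp(−2·2628·0.037²).
So c = 2·2628·0.037² = 7.1955.

7.195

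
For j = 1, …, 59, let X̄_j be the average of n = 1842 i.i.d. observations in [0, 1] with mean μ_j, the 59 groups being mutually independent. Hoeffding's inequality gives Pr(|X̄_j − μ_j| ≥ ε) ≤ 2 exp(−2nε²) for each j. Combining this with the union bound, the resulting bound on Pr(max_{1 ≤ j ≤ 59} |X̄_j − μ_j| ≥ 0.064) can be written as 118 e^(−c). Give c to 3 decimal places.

Union bound over the 59 events: Pr(max_{1 ≤ j ≤ 59} |X̄_j − μ_j| ≥ 0.064) ≤ 59·2·exp(−2nε²) = 118 exp(−2·1842·0.064²).
So c = 2·1842·0.064² = 15.0897.

15.090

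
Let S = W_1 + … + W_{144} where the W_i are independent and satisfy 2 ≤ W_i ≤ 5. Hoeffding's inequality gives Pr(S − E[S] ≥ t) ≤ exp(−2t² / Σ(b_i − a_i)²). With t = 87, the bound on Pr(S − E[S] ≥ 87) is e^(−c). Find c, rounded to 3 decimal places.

Σ(b_i − a_i)² = 144·(3)² = 1296.
c = 2t²/1296 = 2·87²/1296 = 11.6806.

11.681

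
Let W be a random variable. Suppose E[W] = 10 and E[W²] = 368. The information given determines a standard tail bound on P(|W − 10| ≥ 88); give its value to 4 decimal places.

The first two moments determine the variance, so Chebyshev's inequality is the sharpest standard bound available.
Var(W) = E[W²] − (E[W])² = 368 − 100 = 268.
Chebyshev's inequality: P(|W − μ| ≥ t) ≤ Var(W)/t² = 268/7744 = 0.0346.

0.0346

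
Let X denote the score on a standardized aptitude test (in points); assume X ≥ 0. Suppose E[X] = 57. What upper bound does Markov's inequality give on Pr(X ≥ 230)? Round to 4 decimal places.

Markov's inequality: for a non-negative random variable, Pr(X ≥ a) ≤ E[X]/a.
Here E[X] = 57 and a = 230, so the bound is 57/230 = 0.2478.

0.2478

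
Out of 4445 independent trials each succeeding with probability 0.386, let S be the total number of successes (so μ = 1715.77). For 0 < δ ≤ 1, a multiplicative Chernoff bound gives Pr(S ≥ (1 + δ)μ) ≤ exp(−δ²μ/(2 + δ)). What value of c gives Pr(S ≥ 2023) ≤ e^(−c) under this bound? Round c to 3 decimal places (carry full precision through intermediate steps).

Write 2023 = (1 + δ)μ, so δ = 2023/1715.77 − 1 = 0.1790625…
Then the exponent is δ²μ/(2 + δ) = (2023 − μ)² / (μ·(2 + δ)) = 25.246344.

25.246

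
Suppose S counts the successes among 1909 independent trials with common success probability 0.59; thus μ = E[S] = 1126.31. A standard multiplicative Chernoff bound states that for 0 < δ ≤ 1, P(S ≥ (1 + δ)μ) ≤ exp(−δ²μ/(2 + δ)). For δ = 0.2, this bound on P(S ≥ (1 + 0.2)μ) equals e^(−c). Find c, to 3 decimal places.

20.478

c = δ²μ/(2 + δ) = 0.2²·1126.31/(2 + 0.2) = 20.4784.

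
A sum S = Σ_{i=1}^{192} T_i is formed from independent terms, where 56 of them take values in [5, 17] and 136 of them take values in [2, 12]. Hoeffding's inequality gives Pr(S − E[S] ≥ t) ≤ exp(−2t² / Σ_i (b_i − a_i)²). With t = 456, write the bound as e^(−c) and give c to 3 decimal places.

19.196

Σ(b_i − a_i)² = 56·12² + 136·10² = 21664.
c = 2t² / 21664 = 2·456² / 21664 = 19.1965.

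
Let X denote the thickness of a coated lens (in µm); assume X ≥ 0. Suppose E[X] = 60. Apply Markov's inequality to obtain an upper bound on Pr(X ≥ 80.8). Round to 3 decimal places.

0.743

Markov's inequality: for a non-negative random variable, Pr(X ≥ a) ≤ E[X]/a.
Here E[X] = 60 and a = 80.8, so the bound is 60/80.8 = 0.7426.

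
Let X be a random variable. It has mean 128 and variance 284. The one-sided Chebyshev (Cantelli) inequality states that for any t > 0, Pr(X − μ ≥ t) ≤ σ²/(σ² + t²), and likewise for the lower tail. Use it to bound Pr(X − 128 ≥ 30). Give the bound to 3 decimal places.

0.240

Here σ² = 284 and t = 30, so σ² + t² = 1184.
Cantelli's bound: 284/1184 = 0.2399.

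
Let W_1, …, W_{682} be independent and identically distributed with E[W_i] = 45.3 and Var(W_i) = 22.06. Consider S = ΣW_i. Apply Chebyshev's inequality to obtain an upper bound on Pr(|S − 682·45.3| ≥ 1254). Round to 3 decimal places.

Var(S) = n·Var(W_i) = 682·22.06 = 15044.92.
Chebyshev: Pr(|S − 682·45.3| ≥ 1254) ≤ Var(S)/1254² = 15044.92/1572516 = 0.0096.

0.010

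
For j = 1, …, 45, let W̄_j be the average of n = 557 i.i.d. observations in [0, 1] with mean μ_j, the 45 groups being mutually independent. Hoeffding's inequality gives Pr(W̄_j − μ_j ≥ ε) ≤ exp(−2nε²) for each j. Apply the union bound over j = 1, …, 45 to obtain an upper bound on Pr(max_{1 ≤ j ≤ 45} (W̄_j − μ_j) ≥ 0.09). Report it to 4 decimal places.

Per-experiment Hoeffding bound: exp(−2·557·0.09²) = exp(−9.02340) = 0.00012056.
Union bound over 45 events: 45·0.00012056 = 0.00542.

0.0054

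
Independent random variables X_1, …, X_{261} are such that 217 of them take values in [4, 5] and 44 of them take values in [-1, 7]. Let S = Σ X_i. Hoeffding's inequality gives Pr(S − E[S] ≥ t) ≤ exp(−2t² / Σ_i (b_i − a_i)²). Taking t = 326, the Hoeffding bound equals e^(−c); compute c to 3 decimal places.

70.080

Σ(b_i − a_i)² = 217·1² + 44·8² = 3033.
c = 2t² / 3033 = 2·326² / 3033 = 70.0798.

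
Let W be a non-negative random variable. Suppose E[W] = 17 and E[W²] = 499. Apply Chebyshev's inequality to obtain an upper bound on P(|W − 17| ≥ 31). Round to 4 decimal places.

0.2185

Var(W) = E[W²] − (E[W])² = 499 − 289 = 210.
Chebyshev's inequality: P(|W − μ| ≥ t) ≤ Var(W)/t² = 210/961 = 0.2185.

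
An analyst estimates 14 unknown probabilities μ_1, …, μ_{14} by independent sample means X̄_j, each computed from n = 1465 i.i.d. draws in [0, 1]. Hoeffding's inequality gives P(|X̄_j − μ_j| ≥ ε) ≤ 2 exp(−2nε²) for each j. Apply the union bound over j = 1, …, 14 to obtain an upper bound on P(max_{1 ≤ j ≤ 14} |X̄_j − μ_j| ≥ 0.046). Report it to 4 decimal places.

0.0568

Per-experiment Hoeffding bound: 2·exp(−2·1465·0.046²) = 2·exp(−6.19988) = 0.0040593.
Union bound over 14 events: 14·0.0040593 = 0.05683.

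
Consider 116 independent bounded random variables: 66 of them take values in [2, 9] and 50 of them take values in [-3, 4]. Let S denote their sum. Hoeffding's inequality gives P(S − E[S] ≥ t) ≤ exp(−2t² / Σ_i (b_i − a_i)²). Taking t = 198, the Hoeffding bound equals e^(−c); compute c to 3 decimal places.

13.795

Σ(b_i − a_i)² = 66·7² + 50·7² = 5684.
c = 2t² / 5684 = 2·198² / 5684 = 13.7945.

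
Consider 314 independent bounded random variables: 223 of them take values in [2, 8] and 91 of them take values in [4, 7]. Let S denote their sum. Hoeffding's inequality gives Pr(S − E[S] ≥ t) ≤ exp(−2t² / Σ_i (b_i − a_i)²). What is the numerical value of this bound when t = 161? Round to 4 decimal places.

0.0029

Σ(b_i − a_i)² = 223·6² + 91·3² = 8847.
Exponent = 2·161² / 8847 = 5.85984.
Bound = exp(−5.85984) = 0.00285.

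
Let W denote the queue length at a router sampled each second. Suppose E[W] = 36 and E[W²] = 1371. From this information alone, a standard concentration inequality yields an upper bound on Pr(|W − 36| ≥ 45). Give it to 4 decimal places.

The first two moments determine the variance, so Chebyshev's inequality is the sharpest standard bound available.
Var(W) = E[W²] − (E[W])² = 1371 − 1296 = 75.
Chebyshev's inequality: Pr(|W − μ| ≥ t) ≤ Var(W)/t² = 75/2025 = 0.0370.

0.0370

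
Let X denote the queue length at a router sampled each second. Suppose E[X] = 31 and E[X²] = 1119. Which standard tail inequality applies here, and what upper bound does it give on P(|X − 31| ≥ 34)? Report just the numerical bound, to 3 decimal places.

The first two moments determine the variance, so Chebyshev's inequality is the sharpest standard bound available.
Var(X) = E[X²] − (E[X])² = 1119 − 961 = 158.
Chebyshev's inequality: P(|X − μ| ≥ t) ≤ Var(X)/t² = 158/1156 = 0.1367.

0.137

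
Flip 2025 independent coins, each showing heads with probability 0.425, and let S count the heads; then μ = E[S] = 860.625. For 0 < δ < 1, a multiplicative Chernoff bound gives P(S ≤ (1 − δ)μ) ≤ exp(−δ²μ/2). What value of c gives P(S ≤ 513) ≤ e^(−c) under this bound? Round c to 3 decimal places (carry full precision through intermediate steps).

70.207

Write 513 = (1 − δ)μ, so δ = 1 − 513/860.625 = 0.4039216…
Then the exponent is δ²μ/2 = (μ − 513)²/(2μ) = 70.206618.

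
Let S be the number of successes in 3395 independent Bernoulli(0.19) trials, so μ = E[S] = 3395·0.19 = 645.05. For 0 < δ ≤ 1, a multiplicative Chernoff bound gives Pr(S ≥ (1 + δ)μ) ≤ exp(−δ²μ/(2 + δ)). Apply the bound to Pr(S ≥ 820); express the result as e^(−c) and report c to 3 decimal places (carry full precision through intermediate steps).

Write 820 = (1 + δ)μ, so δ = 820/645.05 − 1 = 0.2712193…
Then the exponent is δ²μ/(2 + δ) = (820 − μ)² / (μ·(2 + δ)) = 20.891780.

20.892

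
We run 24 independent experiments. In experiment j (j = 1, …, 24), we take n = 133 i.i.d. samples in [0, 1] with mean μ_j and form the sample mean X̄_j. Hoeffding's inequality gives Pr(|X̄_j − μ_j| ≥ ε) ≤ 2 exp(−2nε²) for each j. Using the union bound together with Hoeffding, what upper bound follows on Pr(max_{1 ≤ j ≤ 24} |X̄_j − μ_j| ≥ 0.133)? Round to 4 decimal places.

Per-experiment Hoeffding bound: 2·exp(−2·133·0.133²) = 2·exp(−4.70527) = 0.018095.
Union bound over 24 events: 24·0.018095 = 0.43428.

0.4343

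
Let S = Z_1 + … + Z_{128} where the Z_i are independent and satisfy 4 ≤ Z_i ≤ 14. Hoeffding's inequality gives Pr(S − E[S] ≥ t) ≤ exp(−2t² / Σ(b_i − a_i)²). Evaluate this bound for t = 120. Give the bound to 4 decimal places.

0.1054

Σ(b_i − a_i)² = 128·(10)² = 12800.
Exponent = 2·120²/12800 = 2.2500.
Bound = exp(−2.2500) = 0.10540.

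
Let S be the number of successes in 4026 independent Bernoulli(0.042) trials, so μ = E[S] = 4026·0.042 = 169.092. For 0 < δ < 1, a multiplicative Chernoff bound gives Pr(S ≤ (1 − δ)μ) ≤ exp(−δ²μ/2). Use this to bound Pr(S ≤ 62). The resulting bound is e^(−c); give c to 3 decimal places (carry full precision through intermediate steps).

Write 62 = (1 − δ)μ, so δ = 1 − 62/169.092 = 0.6333357…
Then the exponent is δ²μ/2 = (μ − 62)²/(2μ) = 33.912593.

33.913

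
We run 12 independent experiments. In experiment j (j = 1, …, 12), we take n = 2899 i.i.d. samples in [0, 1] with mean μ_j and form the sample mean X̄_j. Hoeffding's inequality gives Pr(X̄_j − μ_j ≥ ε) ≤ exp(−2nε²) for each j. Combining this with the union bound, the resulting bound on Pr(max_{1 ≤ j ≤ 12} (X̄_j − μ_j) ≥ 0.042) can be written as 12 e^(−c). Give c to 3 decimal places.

10.228

Union bound over the 12 events: Pr(max_{1 ≤ j ≤ 12} (X̄_j − μ_j) ≥ 0.042) ≤ 12·exp(−2nε²) = 12 exp(−2·2899·0.042²).
So c = 2·2899·0.042² = 10.2277.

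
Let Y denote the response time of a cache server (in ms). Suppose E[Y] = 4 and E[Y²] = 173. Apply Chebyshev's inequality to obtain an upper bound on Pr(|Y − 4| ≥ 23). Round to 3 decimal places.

0.297

Var(Y) = E[Y²] − (E[Y])² = 173 − 16 = 157.
Chebyshev's inequality: Pr(|Y − μ| ≥ t) ≤ Var(Y)/t² = 157/529 = 0.2968.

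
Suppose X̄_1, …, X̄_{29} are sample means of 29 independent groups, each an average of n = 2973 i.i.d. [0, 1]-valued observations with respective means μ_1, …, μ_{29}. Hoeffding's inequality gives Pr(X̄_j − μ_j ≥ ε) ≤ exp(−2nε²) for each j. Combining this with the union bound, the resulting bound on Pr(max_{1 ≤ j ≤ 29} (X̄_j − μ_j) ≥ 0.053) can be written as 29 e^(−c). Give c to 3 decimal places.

Union bound over the 29 events: Pr(max_{1 ≤ j ≤ 29} (X̄_j − μ_j) ≥ 0.053) ≤ 29·exp(−2nε²) = 29 exp(−2·2973·0.053²).
So c = 2·2973·0.053² = 16.7023.

16.702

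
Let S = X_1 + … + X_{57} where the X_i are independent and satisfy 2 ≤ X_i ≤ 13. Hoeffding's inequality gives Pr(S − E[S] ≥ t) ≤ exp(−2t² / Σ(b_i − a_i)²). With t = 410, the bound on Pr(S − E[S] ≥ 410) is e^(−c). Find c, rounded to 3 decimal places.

Σ(b_i − a_i)² = 57·(11)² = 6897.
c = 2t²/6897 = 2·410²/6897 = 48.7458.

48.746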